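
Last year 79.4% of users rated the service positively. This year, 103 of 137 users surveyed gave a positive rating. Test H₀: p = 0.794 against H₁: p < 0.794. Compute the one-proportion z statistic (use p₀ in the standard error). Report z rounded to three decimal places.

z = -1.221

p̂ = 103/137 ≈ 0.75182.
SE = √(p₀(1−p₀)/n) = √(0.16356/137) = 0.03455.
z = (0.75182 − 0.794)/0.03455 = -0.04218/0.03455 = -1.221.
p-value = P(Z < -1.221) ≈ 0.1111.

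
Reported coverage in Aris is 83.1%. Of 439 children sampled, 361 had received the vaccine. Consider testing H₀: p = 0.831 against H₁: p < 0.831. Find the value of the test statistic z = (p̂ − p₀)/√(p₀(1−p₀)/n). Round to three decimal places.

z = -0.485

p̂ = 361/439 = 0.82232.
Standard error under H₀: √(0.831×0.169/439) = 0.01789.
z = (0.82232 − 0.831)/0.01789 = -0.00868/0.01789 = -0.485.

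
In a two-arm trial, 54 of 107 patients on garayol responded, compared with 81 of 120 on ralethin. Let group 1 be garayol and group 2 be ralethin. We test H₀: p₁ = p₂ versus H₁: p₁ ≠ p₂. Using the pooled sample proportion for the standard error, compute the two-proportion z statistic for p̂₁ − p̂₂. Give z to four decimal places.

p̂₁ = 54/107 = 0.504673, p̂₂ = 81/120 = 0.675000.
Pooled p̂ = (54+81)/(107+120) = 135/227 = 0.594714.
SE = √(0.241029 × 0.0176791) = 0.065278.
z = (0.504673 − 0.675000)/0.065278 = -0.170327/0.065278 = -2.6093.

z = -2.6093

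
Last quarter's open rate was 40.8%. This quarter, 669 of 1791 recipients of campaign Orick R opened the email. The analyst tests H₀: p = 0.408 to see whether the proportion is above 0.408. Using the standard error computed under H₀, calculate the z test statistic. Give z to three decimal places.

p̂ = 669/1791 = 0.373534.
Under H₀, SE = √(0.408·0.592/1791) = √(0.000134861) = 0.011613.
z = (0.373534 − 0.408)/0.011613 = -0.034466/0.011613 = -2.968.
p-value = P(Z > -2.968) ≈ 0.9985.

z = -2.968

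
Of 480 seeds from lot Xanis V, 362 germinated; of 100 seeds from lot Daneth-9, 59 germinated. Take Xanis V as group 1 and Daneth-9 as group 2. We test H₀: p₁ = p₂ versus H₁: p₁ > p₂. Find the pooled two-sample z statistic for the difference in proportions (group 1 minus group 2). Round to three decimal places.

p̂₁ = 362/480 = 0.75417, p̂₂ = 59/100 = 0.59000.
Pooled p̂ = (362+59)/(480+100) = 421/580 = 0.72586.
SE = √(p̂(1−p̂)(1/n₁+1/n₂)) = √(0.72586·0.27414·0.0120833) = √(0.00240442) = 0.04903.
z = (0.75417 − 0.59000)/0.04903 = 0.16417/0.04903 = 3.348.

z = 3.348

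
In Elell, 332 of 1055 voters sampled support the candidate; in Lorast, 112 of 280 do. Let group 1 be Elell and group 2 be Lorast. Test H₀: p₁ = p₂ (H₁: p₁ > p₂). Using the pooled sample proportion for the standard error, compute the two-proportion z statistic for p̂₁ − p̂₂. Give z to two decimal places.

z = -2.69

p̂₁ = 332/1055 ≈ 0.3147, p̂₂ = 112/280 ≈ 0.4000.
Pooled p̂ = (332+112)/(1055+280) = 444/1335 = 0.3326.
SE = √(0.221972 × 0.0045193) = 0.0317.
z = (0.3147 − 0.4000)/0.0317 = -0.0853/0.0317 = -2.69.
p-value = P(Z > -2.693) ≈ 0.9965.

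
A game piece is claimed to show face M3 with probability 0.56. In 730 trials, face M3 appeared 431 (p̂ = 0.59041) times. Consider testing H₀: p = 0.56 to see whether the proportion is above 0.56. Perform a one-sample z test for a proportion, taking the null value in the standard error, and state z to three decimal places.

p̂ = 431/730 = 0.59041.
Under H₀, SE = √(0.56·0.44/730) = √(0.000337534) = 0.01837.
z = (0.59041 − 0.56)/0.01837 = 0.03041/0.01837 = 1.655.

z = 1.655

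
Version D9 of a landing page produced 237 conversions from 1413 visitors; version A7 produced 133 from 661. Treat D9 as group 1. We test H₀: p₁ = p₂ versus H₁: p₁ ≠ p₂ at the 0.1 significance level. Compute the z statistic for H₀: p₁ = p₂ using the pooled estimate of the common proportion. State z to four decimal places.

z = -1.8559

p̂₁ = 237/1413 = 0.167728, p̂₂ = 133/661 = 0.201210.
Pooled p̂ = (237+133)/(1413+661) = 370/2074 = 0.178399.
SE = √(p̂(1−p̂)(1/n₁+1/n₂)) = √(0.178399·0.821601·0.00222057) = √(0.000325476) = 0.018041.
z = (0.167728 − 0.201210)/0.018041 = -0.033482/0.018041 = -1.8559.
Two-sided p-value ≈ 2·Φ(−1.856) = 0.0635. With α = 0.1, reject H₀.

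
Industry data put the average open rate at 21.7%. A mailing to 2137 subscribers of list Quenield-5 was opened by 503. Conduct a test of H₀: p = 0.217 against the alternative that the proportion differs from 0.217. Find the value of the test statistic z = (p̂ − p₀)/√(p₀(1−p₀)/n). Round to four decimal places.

z = 2.0609

p̂ = 503/2137 = 0.235377.
Under H₀, SE = √(0.217·0.783/2137) = √(7.95091e-05) = 0.008917.
z = (0.235377 − 0.217)/0.008917 = 0.018377/0.008917 = 2.0609.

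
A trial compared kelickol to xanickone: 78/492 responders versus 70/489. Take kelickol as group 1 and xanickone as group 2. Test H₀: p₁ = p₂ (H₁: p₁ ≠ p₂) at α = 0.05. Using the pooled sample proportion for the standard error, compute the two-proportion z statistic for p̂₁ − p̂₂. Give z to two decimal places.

p̂₁ = 78/492 = 0.1585, p̂₂ = 70/489 = 0.1431.
Pooled p̂ = (78+70)/(492+489) = 148/981 = 0.1509.
SE = √(p̂(1−p̂)(1/n₁+1/n₂)) = √(0.1509·0.8491·0.00407751) = √(0.000522353) = 0.0229.
z = (0.1585 − 0.1431)/0.0229 = 0.0154/0.0229 = 0.67.
p-value = 2·P(Z > 0.673) ≈ 0.5008, so at α = 0.05 we fail to reject H₀.

z = 0.67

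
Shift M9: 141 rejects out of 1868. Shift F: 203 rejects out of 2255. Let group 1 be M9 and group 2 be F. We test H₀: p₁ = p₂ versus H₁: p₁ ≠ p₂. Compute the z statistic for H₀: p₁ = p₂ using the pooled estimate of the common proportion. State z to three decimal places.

p̂₁ = 141/1868 = 0.07548, p̂₂ = 203/2255 = 0.09002.
Pooled p̂ = (141+203)/(1868+2255) = 344/4123 = 0.08343.
SE = √(p̂(1−p̂)(1/n₁+1/n₂)) = √(0.08343·0.91657·0.000978791) = √(7.48512e-05) = 0.00865.
z = (0.07548 − 0.09002)/0.00865 = -0.01454/0.00865 = -1.681.

z = -1.681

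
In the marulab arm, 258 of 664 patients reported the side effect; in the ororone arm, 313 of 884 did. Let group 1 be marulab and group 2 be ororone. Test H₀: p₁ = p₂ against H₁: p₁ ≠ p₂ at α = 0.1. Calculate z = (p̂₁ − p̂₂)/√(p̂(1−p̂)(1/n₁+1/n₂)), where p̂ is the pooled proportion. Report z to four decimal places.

p̂₁ = 258/664 = 0.388554, p̂₂ = 313/884 = 0.354072.
Pooled p̂ = (258+313)/(664+884) = 571/1548 = 0.368863.
SE = √(p̂(1−p̂)(1/n₁+1/n₂)) = √(0.368863·0.631137·0.00263725) = √(0.000613959) = 0.024778.
z = (0.388554 − 0.354072)/0.024778 = 0.034482/0.024778 = 1.3916.
p-value = 2·P(Z > 1.392) ≈ 0.1640. With α = 0.1, fail to reject H₀.

z = 1.3916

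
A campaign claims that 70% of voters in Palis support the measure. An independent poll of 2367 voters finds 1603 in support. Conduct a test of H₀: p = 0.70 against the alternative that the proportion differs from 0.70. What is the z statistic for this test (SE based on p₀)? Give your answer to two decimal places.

z = -2.42

p̂ = 1603/2367 ≈ 0.67723.
Standard error under H₀: √(0.7×0.3/2367) = 0.00942.
z = (0.67723 − 0.7)/0.00942 = -0.02277/0.00942 = -2.42.
Two-sided p-value ≈ 2·Φ(−2.418) = 0.0156.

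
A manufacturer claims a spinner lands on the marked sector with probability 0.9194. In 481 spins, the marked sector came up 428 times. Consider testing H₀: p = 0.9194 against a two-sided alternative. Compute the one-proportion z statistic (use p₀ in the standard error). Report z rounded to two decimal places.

p̂ = 428/481 ≈ 0.88981.
SE = √(p₀(1−p₀)/n) = √(0.074104/481) = 0.01241.
z = (0.88981 − 0.9194)/0.01241 = -0.02959/0.01241 = -2.38.
p-value = 2·P(Z > 2.384) ≈ 0.0171.

z = -2.38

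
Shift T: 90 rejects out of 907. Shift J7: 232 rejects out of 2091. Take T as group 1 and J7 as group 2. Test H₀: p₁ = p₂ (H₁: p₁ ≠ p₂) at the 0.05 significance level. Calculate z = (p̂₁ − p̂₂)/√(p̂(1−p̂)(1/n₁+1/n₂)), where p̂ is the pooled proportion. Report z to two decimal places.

z = -0.95

p̂₁ = 90/907 ≈ 0.09923, p̂₂ = 232/2091 ≈ 0.11095.
Pooled p̂ = (90+232)/(907+2091) = 322/2998 = 0.10740.
SE = √(p̂(1−p̂)(1/n₁+1/n₂)) = √(0.10740·0.89260·0.00158078) = √(0.000151548) = 0.01231.
z = (0.09923 − 0.11095)/0.01231 = -0.01172/0.01231 = -0.95.
Two-sided p-value ≈ 2·Φ(−0.952) = 0.3409, so at α = 0.05 we fail to reject H₀.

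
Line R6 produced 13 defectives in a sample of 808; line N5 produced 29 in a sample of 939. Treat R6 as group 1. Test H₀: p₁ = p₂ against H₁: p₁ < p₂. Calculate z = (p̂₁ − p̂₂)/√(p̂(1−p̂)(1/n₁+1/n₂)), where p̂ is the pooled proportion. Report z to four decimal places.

z = -2.0128

p̂₁ = 13/808 ≈ 0.0160891, p̂₂ = 29/939 ≈ 0.0308839.
Pooled p̂ = (13+29)/(808+939) = 42/1747 = 0.0240412.
SE = √(p̂(1−p̂)(1/n₁+1/n₂)) = √(0.0240412·0.9759588·0.00230259) = √(5.40261e-05) = 0.0073502.
z = (0.0160891 − 0.0308839)/0.0073502 = -0.0147948/0.0073502 = -2.0128.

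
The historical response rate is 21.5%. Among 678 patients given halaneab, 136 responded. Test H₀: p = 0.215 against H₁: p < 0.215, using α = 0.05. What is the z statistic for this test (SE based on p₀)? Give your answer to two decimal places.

z = -0.91

p̂ = 136/678 ≈ 0.2006.
SE = √(p₀(1−p₀)/n) = √(0.16878/678) = 0.0158.
z = (0.2006 − 0.215)/0.0158 = -0.0144/0.0158 = -0.91.
p-value = P(Z < -0.913) ≈ 0.1805. With α = 0.05, fail to reject H₀.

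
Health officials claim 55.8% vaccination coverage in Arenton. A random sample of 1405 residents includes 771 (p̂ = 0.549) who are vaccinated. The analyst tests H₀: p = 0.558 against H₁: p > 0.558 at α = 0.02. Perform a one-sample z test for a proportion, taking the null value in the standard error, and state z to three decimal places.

p̂ = 771/1405 ≈ 0.54875.
Under H₀, SE = √(0.558·0.442/1405) = √(0.000175542) = 0.01325.
z = (0.54875 − 0.558)/0.01325 = -0.00925/0.01325 = -0.698.
p-value = P(Z > -0.698) ≈ 0.7574; since p > α = 0.02, fail to reject H₀.

z = -0.698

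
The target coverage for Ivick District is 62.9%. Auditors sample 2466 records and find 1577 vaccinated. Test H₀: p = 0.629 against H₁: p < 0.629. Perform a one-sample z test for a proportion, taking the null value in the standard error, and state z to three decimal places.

z = 1.079

p̂ = 1577/2466 = 0.63950.
Standard error under H₀: √(0.629×0.371/2466) = 0.00973.
z = (0.63950 − 0.629)/0.00973 = 0.01050/0.00973 = 1.079.
p-value = P(Z < 1.079) ≈ 0.8597.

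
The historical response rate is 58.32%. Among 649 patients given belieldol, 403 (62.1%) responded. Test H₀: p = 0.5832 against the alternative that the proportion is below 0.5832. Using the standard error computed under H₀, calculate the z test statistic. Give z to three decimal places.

z = 1.951

p̂ = 403/649 ≈ 0.62096.
Standard error under H₀: √(0.5832×0.4168/649) = 0.01935.
z = (0.62096 − 0.5832)/0.01935 = 0.03776/0.01935 = 1.951.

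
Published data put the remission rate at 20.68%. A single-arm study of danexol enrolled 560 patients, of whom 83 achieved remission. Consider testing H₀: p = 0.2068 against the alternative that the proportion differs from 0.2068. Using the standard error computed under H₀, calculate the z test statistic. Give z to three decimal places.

p̂ = 83/560 = 0.148214.
SE = √(p₀(1−p₀)/n) = √(0.16403/560) = 0.017115.
z = (0.148214 − 0.2068)/0.017115 = -0.058586/0.017115 = -3.423.

z = -3.423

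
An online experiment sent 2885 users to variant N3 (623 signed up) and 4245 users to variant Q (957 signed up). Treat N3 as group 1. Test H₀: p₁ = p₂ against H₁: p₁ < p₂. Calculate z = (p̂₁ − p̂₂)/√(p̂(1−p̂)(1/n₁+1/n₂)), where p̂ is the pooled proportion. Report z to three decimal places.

z = -0.948

p̂₁ = 623/2885 ≈ 0.21594, p̂₂ = 957/4245 ≈ 0.22544.
Pooled p̂ = (623+957)/(2885+4245) = 1580/7130 = 0.22160.
SE = √(0.172493 × 0.000582192) = 0.01002.
z = (0.21594 − 0.22544)/0.01002 = -0.00950/0.01002 = -0.948.
p-value = P(Z < -0.948) ≈ 0.1716.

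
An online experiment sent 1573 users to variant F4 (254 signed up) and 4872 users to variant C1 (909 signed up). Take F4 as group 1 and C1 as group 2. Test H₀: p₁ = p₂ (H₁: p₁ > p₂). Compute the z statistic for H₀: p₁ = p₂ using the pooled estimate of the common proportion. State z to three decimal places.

z = -2.251

p̂₁ = 254/1573 ≈ 0.161475, p̂₂ = 909/4872 ≈ 0.186576.
Pooled p̂ = (254+909)/(1573+4872) = 1163/6445 = 0.180450.
SE = √(0.147888 × 0.000840982) = 0.011152.
z = (0.161475 − 0.186576)/0.011152 = -0.025101/0.011152 = -2.251.
p-value = P(Z > -2.251) ≈ 0.9878.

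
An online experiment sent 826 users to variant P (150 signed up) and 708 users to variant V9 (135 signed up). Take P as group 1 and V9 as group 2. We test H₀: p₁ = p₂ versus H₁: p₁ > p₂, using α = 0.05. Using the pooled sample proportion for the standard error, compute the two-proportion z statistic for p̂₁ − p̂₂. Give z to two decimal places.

z = -0.46

p̂₁ = 150/826 ≈ 0.1816, p̂₂ = 135/708 ≈ 0.1907.
Pooled p̂ = (150+135)/(826+708) = 285/1534 = 0.1858.
SE = √(0.151271 × 0.00262308) = 0.0199.
z = (0.1816 − 0.1907)/0.0199 = -0.0091/0.0199 = -0.46.
p-value = P(Z > -0.456) ≈ 0.6757, so at α = 0.05 we fail to reject H₀.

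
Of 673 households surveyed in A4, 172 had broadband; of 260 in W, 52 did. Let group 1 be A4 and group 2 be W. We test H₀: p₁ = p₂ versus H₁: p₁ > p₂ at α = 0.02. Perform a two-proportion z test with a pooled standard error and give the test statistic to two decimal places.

p̂₁ = 172/673 ≈ 0.2556, p̂₂ = 52/260 ≈ 0.2000.
Pooled p̂ = (172+52)/(673+260) = 224/933 = 0.2401.
SE = √(p̂(1−p̂)(1/n₁+1/n₂)) = √(0.2401·0.7599·0.00533204) = √(0.000972801) = 0.0312.
z = (0.2556 − 0.2000)/0.0312 = 0.0556/0.0312 = 1.78.
p-value = P(Z > 1.782) ≈ 0.0374, so at α = 0.02 we fail to reject H₀.

z = 1.78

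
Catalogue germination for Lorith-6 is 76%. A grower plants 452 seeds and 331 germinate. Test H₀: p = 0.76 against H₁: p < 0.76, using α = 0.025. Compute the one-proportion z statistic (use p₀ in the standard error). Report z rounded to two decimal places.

z = -1.38

p̂ = 331/452 = 0.7323.
SE = √(p₀(1−p₀)/n) = √(0.1824/452) = 0.0201.
z = (0.7323 − 0.76)/0.0201 = -0.0277/0.0201 = -1.38.
p-value = P(Z < -1.379) ≈ 0.0840. With α = 0.025, fail to reject H₀.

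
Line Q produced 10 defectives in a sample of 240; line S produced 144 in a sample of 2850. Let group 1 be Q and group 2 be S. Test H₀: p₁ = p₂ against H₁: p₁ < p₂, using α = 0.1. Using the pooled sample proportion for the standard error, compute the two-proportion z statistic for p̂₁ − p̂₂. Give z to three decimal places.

p̂₁ = 10/240 = 0.04167, p̂₂ = 144/2850 = 0.05053.
Pooled p̂ = (10+144)/(240+2850) = 154/3090 = 0.04984.
SE = √(p̂(1−p̂)(1/n₁+1/n₂)) = √(0.04984·0.95016·0.00451754) = √(0.000213925) = 0.01463.
z = (0.04167 − 0.05053)/0.01463 = -0.00886/0.01463 = -0.606.
p-value = P(Z < -0.606) ≈ 0.2723; since p > α = 0.1, fail to reject H₀.

z = -0.606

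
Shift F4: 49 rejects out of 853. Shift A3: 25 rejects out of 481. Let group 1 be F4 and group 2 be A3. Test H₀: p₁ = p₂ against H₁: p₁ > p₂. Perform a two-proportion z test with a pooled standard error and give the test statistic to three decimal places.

p̂₁ = 49/853 = 0.057444, p̂₂ = 25/481 = 0.051975.
Pooled p̂ = (49+25)/(853+481) = 74/1334 = 0.055472.
SE = √(p̂(1−p̂)(1/n₁+1/n₂)) = √(0.055472·0.944528·0.00325134) = √(0.000170354) = 0.013052.
z = (0.057444 − 0.051975)/0.013052 = 0.005469/0.013052 = 0.419.
p-value = P(Z > 0.419) ≈ 0.3376.

z = 0.419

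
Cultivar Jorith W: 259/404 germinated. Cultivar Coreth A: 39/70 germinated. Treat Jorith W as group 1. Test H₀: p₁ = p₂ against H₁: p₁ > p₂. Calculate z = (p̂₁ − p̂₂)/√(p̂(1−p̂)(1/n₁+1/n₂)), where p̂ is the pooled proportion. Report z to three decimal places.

p̂₁ = 259/404 = 0.64109, p̂₂ = 39/70 = 0.55714.
Pooled p̂ = (259+39)/(404+70) = 298/474 = 0.62869.
SE = √(p̂(1−p̂)(1/n₁+1/n₂)) = √(0.62869·0.37131·0.016761) = √(0.00391265) = 0.06255.
z = (0.64109 − 0.55714)/0.06255 = 0.08395/0.06255 = 1.342.

z = 1.342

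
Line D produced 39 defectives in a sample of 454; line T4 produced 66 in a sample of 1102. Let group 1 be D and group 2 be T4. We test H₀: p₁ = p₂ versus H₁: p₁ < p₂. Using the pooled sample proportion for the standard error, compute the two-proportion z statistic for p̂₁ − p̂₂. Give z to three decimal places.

z = 1.859

p̂₁ = 39/454 ≈ 0.08590, p̂₂ = 66/1102 ≈ 0.05989.
Pooled p̂ = (39+66)/(454+1102) = 105/1556 = 0.06748.
SE = √(0.0629271 × 0.00311008) = 0.01399.
z = (0.08590 − 0.05989)/0.01399 = 0.02601/0.01399 = 1.859.
p-value = P(Z < 1.859) ≈ 0.9685.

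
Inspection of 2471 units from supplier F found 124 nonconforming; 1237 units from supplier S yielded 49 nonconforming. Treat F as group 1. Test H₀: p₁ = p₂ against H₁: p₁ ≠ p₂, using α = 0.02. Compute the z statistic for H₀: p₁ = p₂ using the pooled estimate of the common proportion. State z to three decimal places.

p̂₁ = 124/2471 = 0.050182, p̂₂ = 49/1237 = 0.039612.
Pooled p̂ = (124+49)/(2471+1237) = 173/3708 = 0.046656.
SE = √(p̂(1−p̂)(1/n₁+1/n₂)) = √(0.046656·0.953344·0.0012131) = √(5.39577e-05) = 0.007346.
z = (0.050182 − 0.039612)/0.007346 = 0.010570/0.007346 = 1.439.
Two-sided p-value ≈ 2·Φ(−1.439) = 0.1502; since p > α = 0.02, fail to reject H₀.

z = 1.439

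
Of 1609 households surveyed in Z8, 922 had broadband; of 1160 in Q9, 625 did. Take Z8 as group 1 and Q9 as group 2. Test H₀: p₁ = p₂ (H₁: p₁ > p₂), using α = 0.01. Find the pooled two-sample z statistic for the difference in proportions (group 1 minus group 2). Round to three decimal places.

z = 1.790

p̂₁ = 922/1609 ≈ 0.57303, p̂₂ = 625/1160 ≈ 0.53879.
Pooled p̂ = (922+625)/(1609+1160) = 1547/2769 = 0.55869.
SE = √(p̂(1−p̂)(1/n₁+1/n₂)) = √(0.55869·0.44131·0.00148357) = √(0.000365784) = 0.01913.
z = (0.57303 − 0.53879)/0.01913 = 0.03424/0.01913 = 1.790.
p-value = P(Z > 1.790) ≈ 0.0367; since p > α = 0.01, fail to reject H₀.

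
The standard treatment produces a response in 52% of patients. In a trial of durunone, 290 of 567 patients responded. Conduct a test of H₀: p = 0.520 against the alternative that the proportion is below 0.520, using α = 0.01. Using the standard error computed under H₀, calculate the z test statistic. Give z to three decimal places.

z = -0.407

p̂ = 290/567 = 0.51146.
Under H₀, SE = √(0.52·0.48/567) = √(0.000440212) = 0.02098.
z = (0.51146 − 0.52)/0.02098 = -0.00854/0.02098 = -0.407.
p-value = P(Z < -0.407) ≈ 0.3421, so at α = 0.01 we fail to reject H₀.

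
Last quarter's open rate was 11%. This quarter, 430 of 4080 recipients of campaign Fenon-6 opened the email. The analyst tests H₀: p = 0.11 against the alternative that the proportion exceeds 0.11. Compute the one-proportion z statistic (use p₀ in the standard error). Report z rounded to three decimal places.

z = -0.941

p̂ = 430/4080 ≈ 0.10539.
Under H₀, SE = √(0.11·0.89/4080) = √(2.39951e-05) = 0.00490.
z = (0.10539 − 0.11)/0.00490 = -0.00461/0.00490 = -0.941.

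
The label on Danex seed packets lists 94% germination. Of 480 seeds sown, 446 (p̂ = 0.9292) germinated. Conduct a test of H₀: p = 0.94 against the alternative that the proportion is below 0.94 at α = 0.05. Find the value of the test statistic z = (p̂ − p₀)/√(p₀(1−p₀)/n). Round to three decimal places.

p̂ = 446/480 ≈ 0.92917.
Standard error under H₀: √(0.94×0.06/480) = 0.01084.
z = (0.92917 − 0.94)/0.01084 = -0.01083/0.01084 = -0.999.
p-value = P(Z < -0.999) ≈ 0.1588; since p > α = 0.05, fail to reject H₀.

z = -0.999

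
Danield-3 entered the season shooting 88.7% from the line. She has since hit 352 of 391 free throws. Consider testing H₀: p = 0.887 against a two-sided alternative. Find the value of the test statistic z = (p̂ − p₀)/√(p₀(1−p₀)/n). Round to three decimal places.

p̂ = 352/391 ≈ 0.90026.
Under H₀, SE = √(0.887·0.113/391) = √(0.000256345) = 0.01601.
z = (0.90026 − 0.887)/0.01601 = 0.01326/0.01601 = 0.828.

z = 0.828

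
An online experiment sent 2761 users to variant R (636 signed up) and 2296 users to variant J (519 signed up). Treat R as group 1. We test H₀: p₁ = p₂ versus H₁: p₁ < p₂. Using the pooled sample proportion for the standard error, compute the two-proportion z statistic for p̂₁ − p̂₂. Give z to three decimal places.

p̂₁ = 636/2761 = 0.23035, p̂₂ = 519/2296 = 0.22605.
Pooled p̂ = (636+519)/(2761+2296) = 1155/5057 = 0.22840.
SE = √(p̂(1−p̂)(1/n₁+1/n₂)) = √(0.22840·0.77160·0.000797728) = √(0.000140585) = 0.01186.
z = (0.23035 − 0.22605)/0.01186 = 0.00430/0.01186 = 0.363.
p-value = P(Z < 0.363) ≈ 0.6418.

z = 0.363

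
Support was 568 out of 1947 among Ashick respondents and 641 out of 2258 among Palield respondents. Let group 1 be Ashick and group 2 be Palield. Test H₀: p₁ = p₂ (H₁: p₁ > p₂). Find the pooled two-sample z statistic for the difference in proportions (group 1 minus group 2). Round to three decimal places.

p̂₁ = 568/1947 ≈ 0.29173, p̂₂ = 641/2258 ≈ 0.28388.
Pooled p̂ = (568+641)/(1947+2258) = 1209/4205 = 0.28751.
SE = √(0.20485 × 0.00095648) = 0.01400.
z = (0.29173 − 0.28388)/0.01400 = 0.00785/0.01400 = 0.561.

z = 0.561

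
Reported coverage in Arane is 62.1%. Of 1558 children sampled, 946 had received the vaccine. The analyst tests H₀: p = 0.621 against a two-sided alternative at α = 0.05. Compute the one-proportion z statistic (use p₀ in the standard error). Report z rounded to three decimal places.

p̂ = 946/1558 ≈ 0.60719.
Standard error under H₀: √(0.621×0.379/1558) = 0.01229.
z = (0.60719 − 0.621)/0.01229 = -0.01381/0.01229 = -1.124.
Two-sided p-value ≈ 2·Φ(−1.124) = 0.2611, so at α = 0.05 we fail to reject H₀.

z = -1.124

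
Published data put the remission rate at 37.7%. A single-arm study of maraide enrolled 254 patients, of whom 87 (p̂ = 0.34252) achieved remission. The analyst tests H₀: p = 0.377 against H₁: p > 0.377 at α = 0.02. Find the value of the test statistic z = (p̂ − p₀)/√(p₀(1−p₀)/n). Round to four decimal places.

z = -1.1339

p̂ = 87/254 = 0.342520.
Standard error under H₀: √(0.377×0.623/254) = 0.030409.
z = (0.342520 − 0.377)/0.030409 = -0.034480/0.030409 = -1.1339.
p-value = P(Z > -1.134) ≈ 0.8716; since p > α = 0.02, fail to reject H₀.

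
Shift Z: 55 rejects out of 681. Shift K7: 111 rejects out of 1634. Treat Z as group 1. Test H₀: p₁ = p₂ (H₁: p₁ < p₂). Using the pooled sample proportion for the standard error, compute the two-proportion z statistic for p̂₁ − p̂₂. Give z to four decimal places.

z = 1.0904

p̂₁ = 55/681 = 0.0807636, p̂₂ = 111/1634 = 0.0679315.
Pooled p̂ = (55+111)/(681+1634) = 166/2315 = 0.0717063.
SE = √(0.0665645 × 0.00208042) = 0.0117679.
z = (0.0807636 − 0.0679315)/0.0117679 = 0.0128321/0.0117679 = 1.0904.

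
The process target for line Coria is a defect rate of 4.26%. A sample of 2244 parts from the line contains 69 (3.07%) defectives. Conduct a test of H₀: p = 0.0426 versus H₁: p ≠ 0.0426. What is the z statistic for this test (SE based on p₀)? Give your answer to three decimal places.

z = -2.780

p̂ = 69/2244 ≈ 0.030749.
Standard error under H₀: √(0.0426×0.9574/2244) = 0.004263.
z = (0.030749 − 0.0426)/0.004263 = -0.011851/0.004263 = -2.780.
p-value = 2·P(Z > 2.780) ≈ 0.0054.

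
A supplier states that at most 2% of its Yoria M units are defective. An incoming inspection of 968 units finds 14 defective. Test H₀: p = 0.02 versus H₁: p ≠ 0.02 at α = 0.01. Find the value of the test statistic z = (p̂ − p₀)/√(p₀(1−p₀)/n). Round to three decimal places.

z = -1.231

p̂ = 14/968 = 0.01446.
Standard error under H₀: √(0.02×0.98/968) = 0.00450.
z = (0.01446 − 0.02)/0.00450 = -0.00554/0.00450 = -1.231.
p-value = 2·P(Z > 1.231) ≈ 0.2185. With α = 0.01, fail to reject H₀.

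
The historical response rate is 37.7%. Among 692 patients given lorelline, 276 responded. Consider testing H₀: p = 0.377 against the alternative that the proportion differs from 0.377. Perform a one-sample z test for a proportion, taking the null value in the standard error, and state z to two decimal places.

z = 1.19

p̂ = 276/692 = 0.39884.
Under H₀, SE = √(0.377·0.623/692) = √(0.000339409) = 0.01842.
z = (0.39884 − 0.377)/0.01842 = 0.02184/0.01842 = 1.19.
p-value = 2·P(Z > 1.186) ≈ 0.2357.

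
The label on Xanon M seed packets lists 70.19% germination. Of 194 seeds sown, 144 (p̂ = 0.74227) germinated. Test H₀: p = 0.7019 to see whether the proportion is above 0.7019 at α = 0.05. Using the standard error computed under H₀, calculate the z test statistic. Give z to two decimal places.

p̂ = 144/194 ≈ 0.7423.
Under H₀, SE = √(0.7019·0.2981/194) = √(0.00107854) = 0.0328.
z = (0.7423 − 0.7019)/0.0328 = 0.0404/0.0328 = 1.23.
p-value = P(Z > 1.229) ≈ 0.1095. With α = 0.05, fail to reject H₀.

z = 1.23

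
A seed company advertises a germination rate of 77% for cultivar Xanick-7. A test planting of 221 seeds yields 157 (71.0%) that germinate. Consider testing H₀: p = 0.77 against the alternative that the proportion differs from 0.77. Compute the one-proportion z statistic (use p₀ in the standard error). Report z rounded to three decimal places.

z = -2.105

p̂ = 157/221 ≈ 0.71041.
Standard error under H₀: √(0.77×0.23/221) = 0.02831.
z = (0.71041 − 0.77)/0.02831 = -0.05959/0.02831 = -2.105.
Two-sided p-value ≈ 2·Φ(−2.105) = 0.0353.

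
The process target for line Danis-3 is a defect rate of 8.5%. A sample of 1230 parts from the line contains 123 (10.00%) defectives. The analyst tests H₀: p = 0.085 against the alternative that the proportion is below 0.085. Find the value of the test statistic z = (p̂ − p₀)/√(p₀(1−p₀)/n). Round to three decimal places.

z = 1.886

p̂ = 123/1230 = 0.100000.
SE = √(p₀(1−p₀)/n) = √(0.077775/1230) = 0.007952.
z = (0.100000 − 0.085)/0.007952 = 0.015000/0.007952 = 1.886.
p-value = P(Z < 1.886) ≈ 0.9704.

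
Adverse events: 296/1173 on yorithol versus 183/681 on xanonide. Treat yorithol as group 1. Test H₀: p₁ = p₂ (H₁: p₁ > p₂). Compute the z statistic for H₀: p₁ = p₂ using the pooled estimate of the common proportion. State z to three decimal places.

z = -0.777

p̂₁ = 296/1173 = 0.25234, p̂₂ = 183/681 = 0.26872.
Pooled p̂ = (296+183)/(1173+681) = 479/1854 = 0.25836.
SE = √(p̂(1−p̂)(1/n₁+1/n₂)) = √(0.25836·0.74164·0.00232094) = √(0.000444717) = 0.02109.
z = (0.25234 − 0.26872)/0.02109 = -0.01638/0.02109 = -0.777.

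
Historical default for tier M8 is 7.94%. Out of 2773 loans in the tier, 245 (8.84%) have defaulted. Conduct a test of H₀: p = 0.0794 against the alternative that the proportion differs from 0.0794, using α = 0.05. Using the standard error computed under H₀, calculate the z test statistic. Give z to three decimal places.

p̂ = 245/2773 ≈ 0.088352.
Standard error under H₀: √(0.0794×0.9206/2773) = 0.005134.
z = (0.088352 − 0.0794)/0.005134 = 0.008952/0.005134 = 1.744.
p-value = 2·P(Z > 1.744) ≈ 0.0812, so at α = 0.05 we fail to reject H₀.

z = 1.744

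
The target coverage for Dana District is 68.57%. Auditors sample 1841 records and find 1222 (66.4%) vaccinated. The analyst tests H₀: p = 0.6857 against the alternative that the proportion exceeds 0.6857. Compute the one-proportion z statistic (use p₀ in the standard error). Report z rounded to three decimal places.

z = -2.027

p̂ = 1222/1841 ≈ 0.66377.
SE = √(p₀(1−p₀)/n) = √(0.21552/1841) = 0.01082.
z = (0.66377 − 0.6857)/0.01082 = -0.02193/0.01082 = -2.027.
p-value = P(Z > -2.027) ≈ 0.9787.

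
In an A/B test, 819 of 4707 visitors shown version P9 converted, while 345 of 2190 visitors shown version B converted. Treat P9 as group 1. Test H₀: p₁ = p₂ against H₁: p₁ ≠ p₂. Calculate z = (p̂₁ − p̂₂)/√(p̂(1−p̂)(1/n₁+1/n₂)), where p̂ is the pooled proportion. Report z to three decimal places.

p̂₁ = 819/4707 = 0.173996, p̂₂ = 345/2190 = 0.157534.
Pooled p̂ = (819+345)/(4707+2190) = 1164/6897 = 0.168769.
SE = √(p̂(1−p̂)(1/n₁+1/n₂)) = √(0.168769·0.831231·0.000669071) = √(9.38613e-05) = 0.009688.
z = (0.173996 − 0.157534)/0.009688 = 0.016462/0.009688 = 1.699.

z = 1.699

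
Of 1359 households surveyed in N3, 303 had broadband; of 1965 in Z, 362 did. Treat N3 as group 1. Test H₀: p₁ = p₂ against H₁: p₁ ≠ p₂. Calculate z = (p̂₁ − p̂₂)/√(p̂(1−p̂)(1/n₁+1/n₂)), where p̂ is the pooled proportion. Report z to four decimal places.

z = 2.7444

p̂₁ = 303/1359 = 0.222958, p̂₂ = 362/1965 = 0.184224.
Pooled p̂ = (303+362)/(1359+1965) = 665/3324 = 0.200060.
SE = √(0.160036 × 0.00124474) = 0.014114.
z = (0.222958 − 0.184224)/0.014114 = 0.038734/0.014114 = 2.7444.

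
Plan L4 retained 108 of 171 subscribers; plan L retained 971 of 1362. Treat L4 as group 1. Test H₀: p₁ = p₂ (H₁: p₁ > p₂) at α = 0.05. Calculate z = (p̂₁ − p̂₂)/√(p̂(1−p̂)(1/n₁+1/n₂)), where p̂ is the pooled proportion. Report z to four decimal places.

p̂₁ = 108/171 = 0.631579, p̂₂ = 971/1362 = 0.712922.
Pooled p̂ = (108+971)/(171+1362) = 1079/1533 = 0.703849.
SE = √(0.208446 × 0.00658217) = 0.037041.
z = (0.631579 − 0.712922)/0.037041 = -0.081343/0.037041 = -2.1960.
p-value = P(Z > -2.196) ≈ 0.9860, so at α = 0.05 we fail to reject H₀.

z = -2.1960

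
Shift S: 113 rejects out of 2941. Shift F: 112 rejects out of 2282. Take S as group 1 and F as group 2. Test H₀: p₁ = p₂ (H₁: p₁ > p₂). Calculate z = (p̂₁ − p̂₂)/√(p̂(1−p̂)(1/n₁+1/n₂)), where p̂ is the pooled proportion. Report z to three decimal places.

p̂₁ = 113/2941 = 0.038422, p̂₂ = 112/2282 = 0.049080.
Pooled p̂ = (113+112)/(2941+2282) = 225/5223 = 0.043079.
SE = √(p̂(1−p̂)(1/n₁+1/n₂)) = √(0.043079·0.956921·0.000778232) = √(3.2081e-05) = 0.005664.
z = (0.038422 − 0.049080)/0.005664 = -0.010658/0.005664 = -1.882.
p-value = P(Z > -1.882) ≈ 0.9701.

z = -1.882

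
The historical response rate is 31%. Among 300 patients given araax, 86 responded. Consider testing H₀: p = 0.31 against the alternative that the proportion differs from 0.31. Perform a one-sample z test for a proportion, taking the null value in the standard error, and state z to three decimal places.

z = -0.874

p̂ = 86/300 ≈ 0.28667.
SE = √(p₀(1−p₀)/n) = √(0.2139/300) = 0.02670.
z = (0.28667 − 0.31)/0.02670 = -0.02333/0.02670 = -0.874.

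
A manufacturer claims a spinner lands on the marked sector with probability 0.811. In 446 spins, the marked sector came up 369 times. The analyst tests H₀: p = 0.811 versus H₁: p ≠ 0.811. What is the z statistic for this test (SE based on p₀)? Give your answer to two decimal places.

z = 0.88

p̂ = 369/446 = 0.82735.
SE = √(p₀(1−p₀)/n) = √(0.15328/446) = 0.01854.
z = (0.82735 − 0.811)/0.01854 = 0.01635/0.01854 = 0.88.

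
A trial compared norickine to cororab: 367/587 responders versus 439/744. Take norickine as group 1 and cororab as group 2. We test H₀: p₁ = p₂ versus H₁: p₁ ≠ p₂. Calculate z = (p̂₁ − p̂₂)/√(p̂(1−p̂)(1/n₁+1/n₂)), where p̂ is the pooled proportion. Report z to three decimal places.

p̂₁ = 367/587 ≈ 0.62521, p̂₂ = 439/744 ≈ 0.59005.
Pooled p̂ = (367+439)/(587+744) = 806/1331 = 0.60556.
SE = √(p̂(1−p̂)(1/n₁+1/n₂)) = √(0.60556·0.39444·0.00304766) = √(0.000727956) = 0.02698.
z = (0.62521 − 0.59005)/0.02698 = 0.03516/0.02698 = 1.303.
p-value = 2·P(Z > 1.303) ≈ 0.1925.

z = 1.303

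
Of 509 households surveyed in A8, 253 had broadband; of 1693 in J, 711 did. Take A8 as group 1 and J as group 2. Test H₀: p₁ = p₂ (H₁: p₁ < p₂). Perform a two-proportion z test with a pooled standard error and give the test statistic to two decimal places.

z = 3.07

p̂₁ = 253/509 = 0.4971, p̂₂ = 711/1693 = 0.4200.
Pooled p̂ = (253+711)/(509+1693) = 964/2202 = 0.4378.
SE = √(p̂(1−p̂)(1/n₁+1/n₂)) = √(0.4378·0.5622·0.0025553) = √(0.000628935) = 0.0251.
z = (0.4971 − 0.4200)/0.0251 = 0.0771/0.0251 = 3.07.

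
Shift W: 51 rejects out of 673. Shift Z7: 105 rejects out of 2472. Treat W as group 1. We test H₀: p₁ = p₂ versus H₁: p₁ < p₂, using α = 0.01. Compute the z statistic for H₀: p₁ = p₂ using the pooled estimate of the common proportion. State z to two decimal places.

p̂₁ = 51/673 ≈ 0.07578, p̂₂ = 105/2472 ≈ 0.04248.
Pooled p̂ = (51+105)/(673+2472) = 156/3145 = 0.04960.
SE = √(p̂(1−p̂)(1/n₁+1/n₂)) = √(0.04960·0.95040·0.00189041) = √(8.91182e-05) = 0.00944.
z = (0.07578 − 0.04248)/0.00944 = 0.03330/0.00944 = 3.53.
p-value = P(Z < 3.528) ≈ 0.9998. With α = 0.01, fail to reject H₀.

z = 3.53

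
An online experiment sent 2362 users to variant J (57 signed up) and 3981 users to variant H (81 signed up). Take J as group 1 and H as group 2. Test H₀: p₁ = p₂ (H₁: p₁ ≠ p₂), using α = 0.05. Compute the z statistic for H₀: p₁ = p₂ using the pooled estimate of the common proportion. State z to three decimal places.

p̂₁ = 57/2362 ≈ 0.024132, p̂₂ = 81/3981 ≈ 0.020347.
Pooled p̂ = (57+81)/(2362+3981) = 138/6343 = 0.021756.
SE = √(p̂(1−p̂)(1/n₁+1/n₂)) = √(0.021756·0.978244·0.000674563) = √(1.43567e-05) = 0.003789.
z = (0.024132 − 0.020347)/0.003789 = 0.003785/0.003789 = 0.999.
Two-sided p-value ≈ 2·Φ(−0.999) = 0.3178. With α = 0.05, fail to reject H₀.

z = 0.999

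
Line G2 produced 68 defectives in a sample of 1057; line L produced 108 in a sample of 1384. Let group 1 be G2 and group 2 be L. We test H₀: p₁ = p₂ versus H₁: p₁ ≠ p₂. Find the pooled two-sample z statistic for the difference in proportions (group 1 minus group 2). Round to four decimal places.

p̂₁ = 68/1057 ≈ 0.064333, p̂₂ = 108/1384 ≈ 0.078035.
Pooled p̂ = (68+108)/(1057+1384) = 176/2441 = 0.072102.
SE = √(0.066903 × 0.00166862) = 0.010566.
z = (0.064333 − 0.078035)/0.010566 = -0.013702/0.010566 = -1.2968.
p-value = 2·P(Z > 1.297) ≈ 0.1947.

z = -1.2968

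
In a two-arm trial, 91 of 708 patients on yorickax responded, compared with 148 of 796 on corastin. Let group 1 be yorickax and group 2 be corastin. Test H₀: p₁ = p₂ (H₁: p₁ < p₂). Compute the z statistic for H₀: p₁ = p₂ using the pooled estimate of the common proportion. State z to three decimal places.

p̂₁ = 91/708 = 0.12853, p̂₂ = 148/796 = 0.18593.
Pooled p̂ = (91+148)/(708+796) = 239/1504 = 0.15891.
SE = √(p̂(1−p̂)(1/n₁+1/n₂)) = √(0.15891·0.84109·0.00266871) = √(0.000356693) = 0.01889.
z = (0.12853 − 0.18593)/0.01889 = -0.05740/0.01889 = -3.039.

z = -3.039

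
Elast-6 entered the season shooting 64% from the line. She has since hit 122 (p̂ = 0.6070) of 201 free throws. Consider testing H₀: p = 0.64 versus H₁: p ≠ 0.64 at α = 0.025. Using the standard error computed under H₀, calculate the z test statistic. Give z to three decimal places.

p̂ = 122/201 ≈ 0.606965.
SE = √(p₀(1−p₀)/n) = √(0.2304/201) = 0.033857.
z = (0.606965 − 0.64)/0.033857 = -0.033035/0.033857 = -0.976.
p-value = 2·P(Z > 0.976) ≈ 0.3292, so at α = 0.025 we fail to reject H₀.

z = -0.976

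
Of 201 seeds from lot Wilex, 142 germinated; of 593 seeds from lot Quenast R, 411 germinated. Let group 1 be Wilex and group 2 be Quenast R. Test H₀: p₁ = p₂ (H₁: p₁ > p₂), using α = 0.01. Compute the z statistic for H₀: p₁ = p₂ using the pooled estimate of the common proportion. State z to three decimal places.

p̂₁ = 142/201 ≈ 0.70647, p̂₂ = 411/593 ≈ 0.69309.
Pooled p̂ = (142+411)/(201+593) = 553/794 = 0.69647.
SE = √(0.211398 × 0.00666147) = 0.03753.
z = (0.70647 − 0.69309)/0.03753 = 0.01338/0.03753 = 0.357.
p-value = P(Z > 0.357) ≈ 0.3607, so at α = 0.01 we fail to reject H₀.

z = 0.357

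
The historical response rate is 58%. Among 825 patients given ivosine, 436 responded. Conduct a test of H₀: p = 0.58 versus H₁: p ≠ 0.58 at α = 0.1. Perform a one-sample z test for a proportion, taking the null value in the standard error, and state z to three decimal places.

p̂ = 436/825 = 0.528485.
SE = √(p₀(1−p₀)/n) = √(0.2436/825) = 0.017184.
z = (0.528485 − 0.58)/0.017184 = -0.051515/0.017184 = -2.998.
Two-sided p-value ≈ 2·Φ(−2.998) = 0.0027. With α = 0.1, reject H₀.

z = -2.998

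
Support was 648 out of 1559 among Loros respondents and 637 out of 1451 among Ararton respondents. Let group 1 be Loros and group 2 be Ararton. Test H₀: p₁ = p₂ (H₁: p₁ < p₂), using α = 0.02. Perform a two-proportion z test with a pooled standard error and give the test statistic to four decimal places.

z = -1.2945

p̂₁ = 648/1559 ≈ 0.415651, p̂₂ = 637/1451 ≈ 0.439008.
Pooled p̂ = (648+637)/(1559+1451) = 1285/3010 = 0.426910.
SE = √(p̂(1−p̂)(1/n₁+1/n₂)) = √(0.426910·0.573090·0.00133062) = √(0.000325546) = 0.018043.
z = (0.415651 − 0.439008)/0.018043 = -0.023357/0.018043 = -1.2945.
p-value = P(Z < -1.295) ≈ 0.0977; since p > α = 0.02, fail to reject H₀.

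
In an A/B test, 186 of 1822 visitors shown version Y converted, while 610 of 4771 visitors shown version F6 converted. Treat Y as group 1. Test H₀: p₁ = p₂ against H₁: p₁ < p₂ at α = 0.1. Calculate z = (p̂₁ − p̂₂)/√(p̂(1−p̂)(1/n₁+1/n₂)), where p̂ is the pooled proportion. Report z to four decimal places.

z = -2.8720

p̂₁ = 186/1822 ≈ 0.1020856, p̂₂ = 610/4771 ≈ 0.1278558.
Pooled p̂ = (186+610)/(1822+4771) = 796/6593 = 0.1207341.
SE = √(p̂(1−p̂)(1/n₁+1/n₂)) = √(0.1207341·0.8792659·0.000758447) = √(8.05148e-05) = 0.0089730.
z = (0.1020856 − 0.1278558)/0.0089730 = -0.0257702/0.0089730 = -2.8720.
p-value = P(Z < -2.872) ≈ 0.0020. With α = 0.1, reject H₀.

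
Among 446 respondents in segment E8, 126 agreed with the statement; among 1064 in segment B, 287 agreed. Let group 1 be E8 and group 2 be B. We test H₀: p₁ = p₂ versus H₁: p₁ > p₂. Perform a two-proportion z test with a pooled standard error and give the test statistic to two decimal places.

z = 0.51

p̂₁ = 126/446 ≈ 0.2825, p̂₂ = 287/1064 ≈ 0.2697.
Pooled p̂ = (126+287)/(446+1064) = 413/1510 = 0.2735.
SE = √(0.198702 × 0.003182) = 0.0251.
z = (0.2825 − 0.2697)/0.0251 = 0.0128/0.0251 = 0.51.
p-value = P(Z > 0.508) ≈ 0.3057.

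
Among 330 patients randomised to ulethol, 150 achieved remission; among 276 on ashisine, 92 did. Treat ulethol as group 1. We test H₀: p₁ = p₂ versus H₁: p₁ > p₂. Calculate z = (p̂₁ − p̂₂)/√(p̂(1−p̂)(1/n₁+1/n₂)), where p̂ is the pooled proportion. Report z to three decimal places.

p̂₁ = 150/330 = 0.45455, p̂₂ = 92/276 = 0.33333.
Pooled p̂ = (150+92)/(330+276) = 242/606 = 0.39934.
SE = √(0.239868 × 0.00665349) = 0.03995.
z = (0.45455 − 0.33333)/0.03995 = 0.12122/0.03995 = 3.034.
p-value = P(Z > 3.034) ≈ 0.0012.

z = 3.034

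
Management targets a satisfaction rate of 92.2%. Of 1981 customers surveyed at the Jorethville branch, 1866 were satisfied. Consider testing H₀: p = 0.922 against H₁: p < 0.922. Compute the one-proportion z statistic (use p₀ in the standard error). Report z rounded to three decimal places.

z = 3.311

p̂ = 1866/1981 ≈ 0.941949.
SE = √(p₀(1−p₀)/n) = √(0.071916/1981) = 0.006025.
z = (0.941949 − 0.922)/0.006025 = 0.019949/0.006025 = 3.311.
p-value = P(Z < 3.311) ≈ 0.9995.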